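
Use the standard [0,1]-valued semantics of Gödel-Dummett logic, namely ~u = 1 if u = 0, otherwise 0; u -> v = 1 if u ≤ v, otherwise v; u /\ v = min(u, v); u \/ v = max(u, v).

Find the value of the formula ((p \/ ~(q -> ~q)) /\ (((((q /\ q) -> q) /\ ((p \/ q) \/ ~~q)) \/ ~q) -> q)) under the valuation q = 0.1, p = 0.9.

0.10

~q: Gödel ¬ of 0.1 = 0 (operand ≠ 0)
(q -> ~q): 0.1 > 0, so result = 0
~(q -> ~q): Gödel ¬ of 0 = 1 (operand is 0)
(p \/ ~(q -> ~q)) = max(0.9, 1) = 1
(q /\ q) = min(0.1, 0.1) = 0.1
((q /\ q) -> q): 0.1 ≤ 0.1, so result = 1
(p \/ q) = max(0.9, 0.1) = 0.9
~q: Gödel ¬ of 0.1 = 0 (operand ≠ 0)
~~q: Gödel ¬ of 0 = 1 (operand is 0)
((p \/ q) \/ ~~q) = max(0.9, 1) = 1
(((q /\ q) -> q) /\ ((p \/ q) \/ ~~q)) = min(1, 1) = 1
~q: Gödel ¬ of 0.1 = 0 (operand ≠ 0)
((((q /\ q) -> q) /\ ((p \/ q) \/ ~~q)) \/ ~q) = max(1, 0) = 1
(((((q /\ q) -> q) /\ ((p \/ q) \/ ~~q)) \/ ~q) -> q): 1 > 0.1, so result = 0.1
((p \/ ~(q -> ~q)) /\ (((((q /\ q) -> q) /\ ((p \/ q) \/ ~~q)) \/ ~q) -> q)) = min(1, 0.1) = 0.1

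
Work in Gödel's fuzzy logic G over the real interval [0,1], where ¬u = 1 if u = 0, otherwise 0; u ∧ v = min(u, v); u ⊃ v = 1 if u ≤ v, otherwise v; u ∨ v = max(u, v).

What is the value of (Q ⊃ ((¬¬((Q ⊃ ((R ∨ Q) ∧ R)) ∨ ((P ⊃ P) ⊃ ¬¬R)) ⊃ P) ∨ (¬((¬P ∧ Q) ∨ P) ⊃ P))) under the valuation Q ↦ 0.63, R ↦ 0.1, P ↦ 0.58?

(R ∨ Q) = max(0.1, 0.63) = 0.63
((R ∨ Q) ∧ R) = min(0.63, 0.1) = 0.1
(Q ⊃ ((R ∨ Q) ∧ R)): 0.63 > 0.1, so result = 0.1
(P ⊃ P): 0.58 ≤ 0.58, so result = 1
¬R: Gödel ¬ of 0.1 = 0 (operand ≠ 0)
¬¬R: Gödel ¬ of 0 = 1 (operand is 0)
((P ⊃ P) ⊃ ¬¬R): 1 ≤ 1, so result = 1
((Q ⊃ ((R ∨ Q) ∧ R)) ∨ ((P ⊃ P) ⊃ ¬¬R)) = max(0.1, 1) = 1
¬((Q ⊃ ((R ∨ Q) ∧ R)) ∨ ((P ⊃ P) ⊃ ¬¬R)): Gödel ¬ of 1 = 0 (operand ≠ 0)
¬¬((Q ⊃ ((R ∨ Q) ∧ R)) ∨ ((P ⊃ P) ⊃ ¬¬R)): Gödel ¬ of 0 = 1 (operand is 0)
(¬¬((Q ⊃ ((R ∨ Q) ∧ R)) ∨ ((P ⊃ P) ⊃ ¬¬R)) ⊃ P): 1 > 0.58, so result = 0.58
¬P: Gödel ¬ of 0.58 = 0 (operand ≠ 0)
(¬P ∧ Q) = min(0, 0.63) = 0
((¬P ∧ Q) ∨ P) = max(0, 0.58) = 0.58
¬((¬P ∧ Q) ∨ P): Gödel ¬ of 0.58 = 0 (operand ≠ 0)
(¬((¬P ∧ Q) ∨ P) ⊃ P): 0 ≤ 0.58, so result = 1
((¬¬((Q ⊃ ((R ∨ Q) ∧ R)) ∨ ((P ⊃ P) ⊃ ¬¬R)) ⊃ P) ∨ (¬((¬P ∧ Q) ∨ P) ⊃ P)) = max(0.58, 1) = 1
(Q ⊃ ((¬¬((Q ⊃ ((R ∨ Q) ∧ R)) ∨ ((P ⊃ P) ⊃ ¬¬R)) ⊃ P) ∨ (¬((¬P ∧ Q) ∨ P) ⊃ P))): 0.63 ≤ 1, so result = 1

1.00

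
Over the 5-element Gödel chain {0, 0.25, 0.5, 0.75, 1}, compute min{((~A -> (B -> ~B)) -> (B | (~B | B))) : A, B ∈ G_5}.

0.25

The minimum is attained at A = 0.25, B = 0.25:
  ~A: Gödel ¬ of 0.25 = 0 (operand ≠ 0)
  ~B: Gödel ¬ of 0.25 = 0 (operand ≠ 0)
  (B -> ~B): 0.25 > 0, so result = 0
  (~A -> (B -> ~B)): 0 ≤ 0, so result = 1
  ~B: Gödel ¬ of 0.25 = 0 (operand ≠ 0)
  (~B | B) = max(0, 0.25) = 0.25
  (B | (~B | B)) = max(0.25, 0.25) = 0.25
  ((~A -> (B -> ~B)) -> (B | (~B | B))): 1 > 0.25, so result = 0.25
Checking all 25 assignments confirms none give a value below 0.25.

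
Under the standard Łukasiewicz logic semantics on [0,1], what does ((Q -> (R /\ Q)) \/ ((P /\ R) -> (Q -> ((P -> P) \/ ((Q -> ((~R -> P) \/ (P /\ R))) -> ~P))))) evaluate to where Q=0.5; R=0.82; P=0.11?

(R /\ Q) = min(0.82, 0.5) = 0.5
(Q -> (R /\ Q)): min(1, 1 − 0.5 + 0.5) = 1
(P /\ R) = min(0.11, 0.82) = 0.11
(P -> P): min(1, 1 − 0.11 + 0.11) = 1
~R: Łukasiewicz ¬ gives 1 − 0.82 = 0.18
(~R -> P): min(1, 1 − 0.18 + 0.11) = 0.93
(P /\ R) = min(0.11, 0.82) = 0.11
((~R -> P) \/ (P /\ R)) = max(0.93, 0.11) = 0.93
(Q -> ((~R -> P) \/ (P /\ R))): min(1, 1 − 0.5 + 0.93) = 1
~P: Łukasiewicz ¬ gives 1 − 0.11 = 0.89
((Q -> ((~R -> P) \/ (P /\ R))) -> ~P): min(1, 1 − 1 + 0.89) = 0.89
((P -> P) \/ ((Q -> ((~R -> P) \/ (P /\ R))) -> ~P)) = max(1, 0.89) = 1
(Q -> ((P -> P) \/ ((Q -> ((~R -> P) \/ (P /\ R))) -> ~P))): min(1, 1 − 0.5 + 1) = 1
((P /\ R) -> (Q -> ((P -> P) \/ ((Q -> ((~R -> P) \/ (P /\ R))) -> ~P)))): min(1, 1 − 0.11 + 1) = 1
((Q -> (R /\ Q)) \/ ((P /\ R) -> (Q -> ((P -> P) \/ ((Q -> ((~R -> P) \/ (P /\ R))) -> ~P))))) = max(1, 1) = 1

1.00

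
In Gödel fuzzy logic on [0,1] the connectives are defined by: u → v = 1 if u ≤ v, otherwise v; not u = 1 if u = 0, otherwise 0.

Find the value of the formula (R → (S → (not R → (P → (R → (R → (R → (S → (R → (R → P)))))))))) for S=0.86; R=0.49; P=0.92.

1.00

not R: Gödel ¬ of 0.49 = 0 (operand ≠ 0)
(R → P): 0.49 ≤ 0.92, so result = 1
(R → (R → P)): 0.49 ≤ 1, so result = 1
(S → (R → (R → P))): 0.86 ≤ 1, so result = 1
(R → (S → (R → (R → P)))): 0.49 ≤ 1, so result = 1
(R → (R → (S → (R → (R → P))))): 0.49 ≤ 1, so result = 1
(R → (R → (R → (S → (R → (R → P)))))): 0.49 ≤ 1, so result = 1
(P → (R → (R → (R → (S → (R → (R → P))))))): 0.92 ≤ 1, so result = 1
(not R → (P → (R → (R → (R → (S → (R → (R → P)))))))): 0 ≤ 1, so result = 1
(S → (not R → (P → (R → (R → (R → (S → (R → (R → P))))))))): 0.86 ≤ 1, so result = 1
(R → (S → (not R → (P → (R → (R → (R → (S → (R → (R → P)))))))))): 0.49 ≤ 1, so result = 1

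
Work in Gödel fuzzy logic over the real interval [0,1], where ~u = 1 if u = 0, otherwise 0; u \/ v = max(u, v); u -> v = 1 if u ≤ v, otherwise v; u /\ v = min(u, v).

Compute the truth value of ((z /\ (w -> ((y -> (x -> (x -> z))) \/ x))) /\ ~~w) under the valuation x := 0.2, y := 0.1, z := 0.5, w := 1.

0.50

(x -> z): 0.2 ≤ 0.5, so result = 1
(x -> (x -> z)): 0.2 ≤ 1, so result = 1
(y -> (x -> (x -> z))): 0.1 ≤ 1, so result = 1
((y -> (x -> (x -> z))) \/ x) = max(1, 0.2) = 1
(w -> ((y -> (x -> (x -> z))) \/ x)): 1 ≤ 1, so result = 1
(z /\ (w -> ((y -> (x -> (x -> z))) \/ x))) = min(0.5, 1) = 0.5
~w: Gödel ¬ of 1 = 0 (operand ≠ 0)
~~w: Gödel ¬ of 0 = 1 (operand is 0)
((z /\ (w -> ((y -> (x -> (x -> z))) \/ x))) /\ ~~w) = min(0.5, 1) = 0.5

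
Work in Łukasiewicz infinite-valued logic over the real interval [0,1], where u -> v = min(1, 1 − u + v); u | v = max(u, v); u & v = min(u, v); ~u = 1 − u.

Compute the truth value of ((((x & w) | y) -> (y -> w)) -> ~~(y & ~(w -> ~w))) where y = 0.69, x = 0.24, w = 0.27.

(x & w) = min(0.24, 0.27) = 0.24
((x & w) | y) = max(0.24, 0.69) = 0.69
(y -> w): min(1, 1 − 0.69 + 0.27) = 0.58
(((x & w) | y) -> (y -> w)): min(1, 1 − 0.69 + 0.58) = 0.89
~w: Łukasiewicz ¬ gives 1 − 0.27 = 0.73
(w -> ~w): min(1, 1 − 0.27 + 0.73) = 1
~(w -> ~w): Łukasiewicz ¬ gives 1 − 1 = 0
(y & ~(w -> ~w)) = min(0.69, 0) = 0
~(y & ~(w -> ~w)): Łukasiewicz ¬ gives 1 − 0 = 1
~~(y & ~(w -> ~w)): Łukasiewicz ¬ gives 1 − 1 = 0
((((x & w) | y) -> (y -> w)) -> ~~(y & ~(w -> ~w))): min(1, 1 − 0.89 + 0) = 0.11

0.11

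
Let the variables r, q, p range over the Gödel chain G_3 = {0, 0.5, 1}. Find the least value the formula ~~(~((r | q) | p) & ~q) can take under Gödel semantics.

The minimum is attained at r = 0, q = 0, p = 0.5:
  (r | q) = max(0, 0) = 0
  ((r | q) | p) = max(0, 0.5) = 0.5
  ~((r | q) | p): Gödel ¬ of 0.5 = 0 (operand ≠ 0)
  ~q: Gödel ¬ of 0 = 1 (operand is 0)
  (~((r | q) | p) & ~q) = min(0, 1) = 0
  ~(~((r | q) | p) & ~q): Gödel ¬ of 0 = 1 (operand is 0)
  ~~(~((r | q) | p) & ~q): Gödel ¬ of 1 = 0 (operand ≠ 0)
Checking all 27 assignments confirms none give a value below 0.00.

0.00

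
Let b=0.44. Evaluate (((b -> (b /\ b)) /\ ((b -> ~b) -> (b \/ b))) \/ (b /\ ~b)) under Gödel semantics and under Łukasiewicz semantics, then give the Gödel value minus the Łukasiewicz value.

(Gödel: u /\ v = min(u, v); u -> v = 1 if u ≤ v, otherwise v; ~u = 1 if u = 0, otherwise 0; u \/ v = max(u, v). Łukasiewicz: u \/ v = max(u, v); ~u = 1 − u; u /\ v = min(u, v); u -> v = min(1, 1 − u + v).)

Gödel evaluation:
  (b /\ b) = min(0.44, 0.44) = 0.44
  (b -> (b /\ b)): 0.44 ≤ 0.44, so result = 1
  ~b: Gödel ¬ of 0.44 = 0 (operand ≠ 0)
  (b -> ~b): 0.44 > 0, so result = 0
  (b \/ b) = max(0.44, 0.44) = 0.44
  ((b -> ~b) -> (b \/ b)): 0 ≤ 0.44, so result = 1
  ((b -> (b /\ b)) /\ ((b -> ~b) -> (b \/ b))) = min(1, 1) = 1
  ~b: Gödel ¬ of 0.44 = 0 (operand ≠ 0)
  (b /\ ~b) = min(0.44, 0) = 0
  (((b -> (b /\ b)) /\ ((b -> ~b) -> (b \/ b))) \/ (b /\ ~b)) = max(1, 0) = 1
  Gödel value = 1
Łukasiewicz evaluation:
  (b /\ b) = min(0.44, 0.44) = 0.44
  (b -> (b /\ b)): min(1, 1 − 0.44 + 0.44) = 1
  ~b: Łukasiewicz ¬ gives 1 − 0.44 = 0.56
  (b -> ~b): min(1, 1 − 0.44 + 0.56) = 1
  (b \/ b) = max(0.44, 0.44) = 0.44
  ((b -> ~b) -> (b \/ b)): min(1, 1 − 1 + 0.44) = 0.44
  ((b -> (b /\ b)) /\ ((b -> ~b) -> (b \/ b))) = min(1, 0.44) = 0.44
  ~b: Łukasiewicz ¬ gives 1 − 0.44 = 0.56
  (b /\ ~b) = min(0.44, 0.56) = 0.44
  (((b -> (b /\ b)) /\ ((b -> ~b) -> (b \/ b))) \/ (b /\ ~b)) = max(0.44, 0.44) = 0.44
  Łukasiewicz value = 0.44
Difference: 1 − 0.44 = 0.56

0.56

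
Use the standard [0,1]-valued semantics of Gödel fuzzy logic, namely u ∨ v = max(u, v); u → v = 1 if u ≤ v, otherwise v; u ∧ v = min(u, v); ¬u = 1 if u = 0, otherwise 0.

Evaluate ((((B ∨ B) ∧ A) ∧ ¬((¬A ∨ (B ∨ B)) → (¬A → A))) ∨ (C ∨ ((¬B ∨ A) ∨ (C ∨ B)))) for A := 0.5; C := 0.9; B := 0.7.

(B ∨ B) = max(0.7, 0.7) = 0.7
((B ∨ B) ∧ A) = min(0.7, 0.5) = 0.5
¬A: Gödel ¬ of 0.5 = 0 (operand ≠ 0)
(B ∨ B) = max(0.7, 0.7) = 0.7
(¬A ∨ (B ∨ B)) = max(0, 0.7) = 0.7
¬A: Gödel ¬ of 0.5 = 0 (operand ≠ 0)
(¬A → A): 0 ≤ 0.5, so result = 1
((¬A ∨ (B ∨ B)) → (¬A → A)): 0.7 ≤ 1, so result = 1
¬((¬A ∨ (B ∨ B)) → (¬A → A)): Gödel ¬ of 1 = 0 (operand ≠ 0)
(((B ∨ B) ∧ A) ∧ ¬((¬A ∨ (B ∨ B)) → (¬A → A))) = min(0.5, 0) = 0
¬B: Gödel ¬ of 0.7 = 0 (operand ≠ 0)
(¬B ∨ A) = max(0, 0.5) = 0.5
(C ∨ B) = max(0.9, 0.7) = 0.9
((¬B ∨ A) ∨ (C ∨ B)) = max(0.5, 0.9) = 0.9
(C ∨ ((¬B ∨ A) ∨ (C ∨ B))) = max(0.9, 0.9) = 0.9
((((B ∨ B) ∧ A) ∧ ¬((¬A ∨ (B ∨ B)) → (¬A → A))) ∨ (C ∨ ((¬B ∨ A) ∨ (C ∨ B)))) = max(0, 0.9) = 0.9

0.90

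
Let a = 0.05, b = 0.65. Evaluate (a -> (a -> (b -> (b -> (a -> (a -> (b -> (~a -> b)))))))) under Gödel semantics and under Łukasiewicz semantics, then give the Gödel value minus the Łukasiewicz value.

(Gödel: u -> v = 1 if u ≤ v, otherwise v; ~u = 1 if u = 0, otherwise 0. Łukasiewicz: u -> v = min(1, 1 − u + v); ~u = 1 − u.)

Gödel evaluation:
  ~a: Gödel ¬ of 0.05 = 0 (operand ≠ 0)
  (~a -> b): 0 ≤ 0.65, so result = 1
  (b -> (~a -> b)): 0.65 ≤ 1, so result = 1
  (a -> (b -> (~a -> b))): 0.05 ≤ 1, so result = 1
  (a -> (a -> (b -> (~a -> b)))): 0.05 ≤ 1, so result = 1
  (b -> (a -> (a -> (b -> (~a -> b))))): 0.65 ≤ 1, so result = 1
  (b -> (b -> (a -> (a -> (b -> (~a -> b)))))): 0.65 ≤ 1, so result = 1
  (a -> (b -> (b -> (a -> (a -> (b -> (~a -> b))))))): 0.05 ≤ 1, so result = 1
  (a -> (a -> (b -> (b -> (a -> (a -> (b -> (~a -> b)))))))): 0.05 ≤ 1, so result = 1
  Gödel value = 1
Łukasiewicz evaluation:
  ~a: Łukasiewicz ¬ gives 1 − 0.05 = 0.95
  (~a -> b): min(1, 1 − 0.95 + 0.65) = 0.7
  (b -> (~a -> b)): min(1, 1 − 0.65 + 0.7) = 1
  (a -> (b -> (~a -> b))): min(1, 1 − 0.05 + 1) = 1
  (a -> (a -> (b -> (~a -> b)))): min(1, 1 − 0.05 + 1) = 1
  (b -> (a -> (a -> (b -> (~a -> b))))): min(1, 1 − 0.65 + 1) = 1
  (b -> (b -> (a -> (a -> (b -> (~a -> b)))))): min(1, 1 − 0.65 + 1) = 1
  (a -> (b -> (b -> (a -> (a -> (b -> (~a -> b))))))): min(1, 1 − 0.05 + 1) = 1
  (a -> (a -> (b -> (b -> (a -> (a -> (b -> (~a -> b)))))))): min(1, 1 − 0.05 + 1) = 1
  Łukasiewicz value = 1
Difference: 1 − 1 = 0.00

0.00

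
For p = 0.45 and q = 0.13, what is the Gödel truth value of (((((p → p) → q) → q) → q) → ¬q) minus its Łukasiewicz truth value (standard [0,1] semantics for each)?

Gödel evaluation:
  (p → p): 0.45 ≤ 0.45, so result = 1
  ((p → p) → q): 1 > 0.13, so result = 0.13
  (((p → p) → q) → q): 0.13 ≤ 0.13, so result = 1
  ((((p → p) → q) → q) → q): 1 > 0.13, so result = 0.13
  ¬q: Gödel ¬ of 0.13 = 0 (operand ≠ 0)
  (((((p → p) → q) → q) → q) → ¬q): 0.13 > 0, so result = 0
  Gödel value = 0
Łukasiewicz evaluation:
  (p → p): min(1, 1 − 0.45 + 0.45) = 1
  ((p → p) → q): min(1, 1 − 1 + 0.13) = 0.13
  (((p → p) → q) → q): min(1, 1 − 0.13 + 0.13) = 1
  ((((p → p) → q) → q) → q): min(1, 1 − 1 + 0.13) = 0.13
  ¬q: Łukasiewicz ¬ gives 1 − 0.13 = 0.87
  (((((p → p) → q) → q) → q) → ¬q): min(1, 1 − 0.13 + 0.87) = 1
  Łukasiewicz value = 1
Difference: 0 − 1 = -1.00

-1.00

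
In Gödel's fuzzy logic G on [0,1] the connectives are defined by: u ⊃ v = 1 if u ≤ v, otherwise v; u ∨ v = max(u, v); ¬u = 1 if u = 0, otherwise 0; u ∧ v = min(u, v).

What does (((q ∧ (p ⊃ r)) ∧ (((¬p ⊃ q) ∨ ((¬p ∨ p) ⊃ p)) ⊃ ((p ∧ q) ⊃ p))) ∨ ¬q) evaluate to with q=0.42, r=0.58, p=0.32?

(p ⊃ r): 0.32 ≤ 0.58, so result = 1
(q ∧ (p ⊃ r)) = min(0.42, 1) = 0.42
¬p: Gödel ¬ of 0.32 = 0 (operand ≠ 0)
(¬p ⊃ q): 0 ≤ 0.42, so result = 1
¬p: Gödel ¬ of 0.32 = 0 (operand ≠ 0)
(¬p ∨ p) = max(0, 0.32) = 0.32
((¬p ∨ p) ⊃ p): 0.32 ≤ 0.32, so result = 1
((¬p ⊃ q) ∨ ((¬p ∨ p) ⊃ p)) = max(1, 1) = 1
(p ∧ q) = min(0.32, 0.42) = 0.32
((p ∧ q) ⊃ p): 0.32 ≤ 0.32, so result = 1
(((¬p ⊃ q) ∨ ((¬p ∨ p) ⊃ p)) ⊃ ((p ∧ q) ⊃ p)): 1 ≤ 1, so result = 1
((q ∧ (p ⊃ r)) ∧ (((¬p ⊃ q) ∨ ((¬p ∨ p) ⊃ p)) ⊃ ((p ∧ q) ⊃ p))) = min(0.42, 1) = 0.42
¬q: Gödel ¬ of 0.42 = 0 (operand ≠ 0)
(((q ∧ (p ⊃ r)) ∧ (((¬p ⊃ q) ∨ ((¬p ∨ p) ⊃ p)) ⊃ ((p ∧ q) ⊃ p))) ∨ ¬q) = max(0.42, 0) = 0.42

0.42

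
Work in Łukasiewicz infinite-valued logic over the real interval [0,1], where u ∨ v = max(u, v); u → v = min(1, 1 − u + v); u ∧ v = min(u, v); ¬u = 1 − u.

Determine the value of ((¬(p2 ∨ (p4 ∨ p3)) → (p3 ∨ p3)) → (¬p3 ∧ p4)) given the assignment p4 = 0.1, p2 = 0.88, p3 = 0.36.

0.10

(p4 ∨ p3) = max(0.1, 0.36) = 0.36
(p2 ∨ (p4 ∨ p3)) = max(0.88, 0.36) = 0.88
¬(p2 ∨ (p4 ∨ p3)): Łukasiewicz ¬ gives 1 − 0.88 = 0.12
(p3 ∨ p3) = max(0.36, 0.36) = 0.36
(¬(p2 ∨ (p4 ∨ p3)) → (p3 ∨ p3)): min(1, 1 − 0.12 + 0.36) = 1
¬p3: Łukasiewicz ¬ gives 1 − 0.36 = 0.64
(¬p3 ∧ p4) = min(0.64, 0.1) = 0.1
((¬(p2 ∨ (p4 ∨ p3)) → (p3 ∨ p3)) → (¬p3 ∧ p4)): min(1, 1 − 1 + 0.1) = 0.1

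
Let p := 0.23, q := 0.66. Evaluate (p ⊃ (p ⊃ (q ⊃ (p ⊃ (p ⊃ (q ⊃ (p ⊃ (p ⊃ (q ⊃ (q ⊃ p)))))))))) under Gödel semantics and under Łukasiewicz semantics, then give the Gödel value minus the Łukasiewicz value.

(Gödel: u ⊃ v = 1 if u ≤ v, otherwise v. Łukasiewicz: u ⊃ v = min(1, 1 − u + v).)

0.00

Gödel evaluation:
  (q ⊃ p): 0.66 > 0.23, so result = 0.23
  (q ⊃ (q ⊃ p)): 0.66 > 0.23, so result = 0.23
  (p ⊃ (q ⊃ (q ⊃ p))): 0.23 ≤ 0.23, so result = 1
  (p ⊃ (p ⊃ (q ⊃ (q ⊃ p)))): 0.23 ≤ 1, so result = 1
  (q ⊃ (p ⊃ (p ⊃ (q ⊃ (q ⊃ p))))): 0.66 ≤ 1, so result = 1
  (p ⊃ (q ⊃ (p ⊃ (p ⊃ (q ⊃ (q ⊃ p)))))): 0.23 ≤ 1, so result = 1
  (p ⊃ (p ⊃ (q ⊃ (p ⊃ (p ⊃ (q ⊃ (q ⊃ p))))))): 0.23 ≤ 1, so result = 1
  (q ⊃ (p ⊃ (p ⊃ (q ⊃ (p ⊃ (p ⊃ (q ⊃ (q ⊃ p)))))))): 0.66 ≤ 1, so result = 1
  (p ⊃ (q ⊃ (p ⊃ (p ⊃ (q ⊃ (p ⊃ (p ⊃ (q ⊃ (q ⊃ p))))))))): 0.23 ≤ 1, so result = 1
  (p ⊃ (p ⊃ (q ⊃ (p ⊃ (p ⊃ (q ⊃ (p ⊃ (p ⊃ (q ⊃ (q ⊃ p)))))))))): 0.23 ≤ 1, so result = 1
  Gödel value = 1
Łukasiewicz evaluation:
  (q ⊃ p): min(1, 1 − 0.66 + 0.23) = 0.57
  (q ⊃ (q ⊃ p)): min(1, 1 − 0.66 + 0.57) = 0.91
  (p ⊃ (q ⊃ (q ⊃ p))): min(1, 1 − 0.23 + 0.91) = 1
  (p ⊃ (p ⊃ (q ⊃ (q ⊃ p)))): min(1, 1 − 0.23 + 1) = 1
  (q ⊃ (p ⊃ (p ⊃ (q ⊃ (q ⊃ p))))): min(1, 1 − 0.66 + 1) = 1
  (p ⊃ (q ⊃ (p ⊃ (p ⊃ (q ⊃ (q ⊃ p)))))): min(1, 1 − 0.23 + 1) = 1
  (p ⊃ (p ⊃ (q ⊃ (p ⊃ (p ⊃ (q ⊃ (q ⊃ p))))))): min(1, 1 − 0.23 + 1) = 1
  (q ⊃ (p ⊃ (p ⊃ (q ⊃ (p ⊃ (p ⊃ (q ⊃ (q ⊃ p)))))))): min(1, 1 − 0.66 + 1) = 1
  (p ⊃ (q ⊃ (p ⊃ (p ⊃ (q ⊃ (p ⊃ (p ⊃ (q ⊃ (q ⊃ p))))))))): min(1, 1 − 0.23 + 1) = 1
  (p ⊃ (p ⊃ (q ⊃ (p ⊃ (p ⊃ (q ⊃ (p ⊃ (p ⊃ (q ⊃ (q ⊃ p)))))))))): min(1, 1 − 0.23 + 1) = 1
  Łukasiewicz value = 1
Difference: 1 − 1 = 0.00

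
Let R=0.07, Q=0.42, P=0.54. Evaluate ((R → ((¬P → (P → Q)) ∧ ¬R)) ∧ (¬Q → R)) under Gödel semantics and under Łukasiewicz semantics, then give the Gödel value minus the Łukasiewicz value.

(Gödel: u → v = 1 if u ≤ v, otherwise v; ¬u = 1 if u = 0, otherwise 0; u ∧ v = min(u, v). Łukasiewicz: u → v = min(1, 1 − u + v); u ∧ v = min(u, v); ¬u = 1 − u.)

-0.49

Gödel evaluation:
  ¬P: Gödel ¬ of 0.54 = 0 (operand ≠ 0)
  (P → Q): 0.54 > 0.42, so result = 0.42
  (¬P → (P → Q)): 0 ≤ 0.42, so result = 1
  ¬R: Gödel ¬ of 0.07 = 0 (operand ≠ 0)
  ((¬P → (P → Q)) ∧ ¬R) = min(1, 0) = 0
  (R → ((¬P → (P → Q)) ∧ ¬R)): 0.07 > 0, so result = 0
  ¬Q: Gödel ¬ of 0.42 = 0 (operand ≠ 0)
  (¬Q → R): 0 ≤ 0.07, so result = 1
  ((R → ((¬P → (P → Q)) ∧ ¬R)) ∧ (¬Q → R)) = min(0, 1) = 0
  Gödel value = 0
Łukasiewicz evaluation:
  ¬P: Łukasiewicz ¬ gives 1 − 0.54 = 0.46
  (P → Q): min(1, 1 − 0.54 + 0.42) = 0.88
  (¬P → (P → Q)): min(1, 1 − 0.46 + 0.88) = 1
  ¬R: Łukasiewicz ¬ gives 1 − 0.07 = 0.93
  ((¬P → (P → Q)) ∧ ¬R) = min(1, 0.93) = 0.93
  (R → ((¬P → (P → Q)) ∧ ¬R)): min(1, 1 − 0.07 + 0.93) = 1
  ¬Q: Łukasiewicz ¬ gives 1 − 0.42 = 0.58
  (¬Q → R): min(1, 1 − 0.58 + 0.07) = 0.49
  ((R → ((¬P → (P → Q)) ∧ ¬R)) ∧ (¬Q → R)) = min(1, 0.49) = 0.49
  Łukasiewicz value = 0.49
Difference: 0 − 0.49 = -0.49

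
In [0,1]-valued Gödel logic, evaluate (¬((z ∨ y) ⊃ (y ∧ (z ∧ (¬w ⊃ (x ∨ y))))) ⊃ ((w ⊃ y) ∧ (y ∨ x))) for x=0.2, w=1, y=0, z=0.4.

0.00

(z ∨ y) = max(0.4, 0) = 0.4
¬w: Gödel ¬ of 1 = 0 (operand ≠ 0)
(x ∨ y) = max(0.2, 0) = 0.2
(¬w ⊃ (x ∨ y)): 0 ≤ 0.2, so result = 1
(z ∧ (¬w ⊃ (x ∨ y))) = min(0.4, 1) = 0.4
(y ∧ (z ∧ (¬w ⊃ (x ∨ y)))) = min(0, 0.4) = 0
((z ∨ y) ⊃ (y ∧ (z ∧ (¬w ⊃ (x ∨ y))))): 0.4 > 0, so result = 0
¬((z ∨ y) ⊃ (y ∧ (z ∧ (¬w ⊃ (x ∨ y))))): Gödel ¬ of 0 = 1 (operand is 0)
(w ⊃ y): 1 > 0, so result = 0
(y ∨ x) = max(0, 0.2) = 0.2
((w ⊃ y) ∧ (y ∨ x)) = min(0, 0.2) = 0
(¬((z ∨ y) ⊃ (y ∧ (z ∧ (¬w ⊃ (x ∨ y))))) ⊃ ((w ⊃ y) ∧ (y ∨ x))): 1 > 0, so result = 0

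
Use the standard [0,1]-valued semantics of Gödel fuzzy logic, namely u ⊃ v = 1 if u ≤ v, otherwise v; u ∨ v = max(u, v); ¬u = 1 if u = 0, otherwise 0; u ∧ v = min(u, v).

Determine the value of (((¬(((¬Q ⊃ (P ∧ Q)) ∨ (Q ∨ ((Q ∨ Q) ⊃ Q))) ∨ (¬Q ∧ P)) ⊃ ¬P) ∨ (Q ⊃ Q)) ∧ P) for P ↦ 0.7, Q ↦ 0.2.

¬Q: Gödel ¬ of 0.2 = 0 (operand ≠ 0)
(P ∧ Q) = min(0.7, 0.2) = 0.2
(¬Q ⊃ (P ∧ Q)): 0 ≤ 0.2, so result = 1
(Q ∨ Q) = max(0.2, 0.2) = 0.2
((Q ∨ Q) ⊃ Q): 0.2 ≤ 0.2, so result = 1
(Q ∨ ((Q ∨ Q) ⊃ Q)) = max(0.2, 1) = 1
((¬Q ⊃ (P ∧ Q)) ∨ (Q ∨ ((Q ∨ Q) ⊃ Q))) = max(1, 1) = 1
¬Q: Gödel ¬ of 0.2 = 0 (operand ≠ 0)
(¬Q ∧ P) = min(0, 0.7) = 0
(((¬Q ⊃ (P ∧ Q)) ∨ (Q ∨ ((Q ∨ Q) ⊃ Q))) ∨ (¬Q ∧ P)) = max(1, 0) = 1
¬(((¬Q ⊃ (P ∧ Q)) ∨ (Q ∨ ((Q ∨ Q) ⊃ Q))) ∨ (¬Q ∧ P)): Gödel ¬ of 1 = 0 (operand ≠ 0)
¬P: Gödel ¬ of 0.7 = 0 (operand ≠ 0)
(¬(((¬Q ⊃ (P ∧ Q)) ∨ (Q ∨ ((Q ∨ Q) ⊃ Q))) ∨ (¬Q ∧ P)) ⊃ ¬P): 0 ≤ 0, so result = 1
(Q ⊃ Q): 0.2 ≤ 0.2, so result = 1
((¬(((¬Q ⊃ (P ∧ Q)) ∨ (Q ∨ ((Q ∨ Q) ⊃ Q))) ∨ (¬Q ∧ P)) ⊃ ¬P) ∨ (Q ⊃ Q)) = max(1, 1) = 1
(((¬(((¬Q ⊃ (P ∧ Q)) ∨ (Q ∨ ((Q ∨ Q) ⊃ Q))) ∨ (¬Q ∧ P)) ⊃ ¬P) ∨ (Q ⊃ Q)) ∧ P) = min(1, 0.7) = 0.7

0.70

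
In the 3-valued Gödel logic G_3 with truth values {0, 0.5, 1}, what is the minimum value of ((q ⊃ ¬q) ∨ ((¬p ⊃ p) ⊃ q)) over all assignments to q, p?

The minimum is attained at q = 0.5, p = 0.5:
  ¬q: Gödel ¬ of 0.5 = 0 (operand ≠ 0)
  (q ⊃ ¬q): 0.5 > 0, so result = 0
  ¬p: Gödel ¬ of 0.5 = 0 (operand ≠ 0)
  (¬p ⊃ p): 0 ≤ 0.5, so result = 1
  ((¬p ⊃ p) ⊃ q): 1 > 0.5, so result = 0.5
  ((q ⊃ ¬q) ∨ ((¬p ⊃ p) ⊃ q)) = max(0, 0.5) = 0.5
Checking all 9 assignments confirms none give a value below 0.50.

0.50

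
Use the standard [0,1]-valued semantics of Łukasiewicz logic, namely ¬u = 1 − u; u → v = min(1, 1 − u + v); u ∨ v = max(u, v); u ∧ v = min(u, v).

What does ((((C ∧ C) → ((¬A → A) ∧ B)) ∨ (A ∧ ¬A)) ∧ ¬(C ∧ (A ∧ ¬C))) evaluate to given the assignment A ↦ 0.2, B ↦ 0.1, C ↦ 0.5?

0.60

(C ∧ C) = min(0.5, 0.5) = 0.5
¬A: Łukasiewicz ¬ gives 1 − 0.2 = 0.8
(¬A → A): min(1, 1 − 0.8 + 0.2) = 0.4
((¬A → A) ∧ B) = min(0.4, 0.1) = 0.1
((C ∧ C) → ((¬A → A) ∧ B)): min(1, 1 − 0.5 + 0.1) = 0.6
¬A: Łukasiewicz ¬ gives 1 − 0.2 = 0.8
(A ∧ ¬A) = min(0.2, 0.8) = 0.2
(((C ∧ C) → ((¬A → A) ∧ B)) ∨ (A ∧ ¬A)) = max(0.6, 0.2) = 0.6
¬C: Łukasiewicz ¬ gives 1 − 0.5 = 0.5
(A ∧ ¬C) = min(0.2, 0.5) = 0.2
(C ∧ (A ∧ ¬C)) = min(0.5, 0.2) = 0.2
¬(C ∧ (A ∧ ¬C)): Łukasiewicz ¬ gives 1 − 0.2 = 0.8
((((C ∧ C) → ((¬A → A) ∧ B)) ∨ (A ∧ ¬A)) ∧ ¬(C ∧ (A ∧ ¬C))) = min(0.6, 0.8) = 0.6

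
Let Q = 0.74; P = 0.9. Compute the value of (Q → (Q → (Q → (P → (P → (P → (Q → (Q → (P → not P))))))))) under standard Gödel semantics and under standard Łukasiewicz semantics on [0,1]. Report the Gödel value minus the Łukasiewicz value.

-1.00

Gödel evaluation:
  not P: Gödel ¬ of 0.9 = 0 (operand ≠ 0)
  (P → not P): 0.9 > 0, so result = 0
  (Q → (P → not P)): 0.74 > 0, so result = 0
  (Q → (Q → (P → not P))): 0.74 > 0, so result = 0
  (P → (Q → (Q → (P → not P)))): 0.9 > 0, so result = 0
  (P → (P → (Q → (Q → (P → not P))))): 0.9 > 0, so result = 0
  (P → (P → (P → (Q → (Q → (P → not P)))))): 0.9 > 0, so result = 0
  (Q → (P → (P → (P → (Q → (Q → (P → not P))))))): 0.74 > 0, so result = 0
  (Q → (Q → (P → (P → (P → (Q → (Q → (P → not P)))))))): 0.74 > 0, so result = 0
  (Q → (Q → (Q → (P → (P → (P → (Q → (Q → (P → not P))))))))): 0.74 > 0, so result = 0
  Gödel value = 0
Łukasiewicz evaluation:
  not P: Łukasiewicz ¬ gives 1 − 0.9 = 0.1
  (P → not P): min(1, 1 − 0.9 + 0.1) = 0.2
  (Q → (P → not P)): min(1, 1 − 0.74 + 0.2) = 0.46
  (Q → (Q → (P → not P))): min(1, 1 − 0.74 + 0.46) = 0.72
  (P → (Q → (Q → (P → not P)))): min(1, 1 − 0.9 + 0.72) = 0.82
  (P → (P → (Q → (Q → (P → not P))))): min(1, 1 − 0.9 + 0.82) = 0.92
  (P → (P → (P → (Q → (Q → (P → not P)))))): min(1, 1 − 0.9 + 0.92) = 1
  (Q → (P → (P → (P → (Q → (Q → (P → not P))))))): min(1, 1 − 0.74 + 1) = 1
  (Q → (Q → (P → (P → (P → (Q → (Q → (P → not P)))))))): min(1, 1 − 0.74 + 1) = 1
  (Q → (Q → (Q → (P → (P → (P → (Q → (Q → (P → not P))))))))): min(1, 1 − 0.74 + 1) = 1
  Łukasiewicz value = 1
Difference: 0 − 1 = -1.00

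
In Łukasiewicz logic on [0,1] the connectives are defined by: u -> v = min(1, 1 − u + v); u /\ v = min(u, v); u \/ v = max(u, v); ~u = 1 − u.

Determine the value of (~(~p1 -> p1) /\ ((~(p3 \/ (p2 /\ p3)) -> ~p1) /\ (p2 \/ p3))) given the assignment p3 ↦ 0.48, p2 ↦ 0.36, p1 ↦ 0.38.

~p1: Łukasiewicz ¬ gives 1 − 0.38 = 0.62
(~p1 -> p1): min(1, 1 − 0.62 + 0.38) = 0.76
~(~p1 -> p1): Łukasiewicz ¬ gives 1 − 0.76 = 0.24
(p2 /\ p3) = min(0.36, 0.48) = 0.36
(p3 \/ (p2 /\ p3)) = max(0.48, 0.36) = 0.48
~(p3 \/ (p2 /\ p3)): Łukasiewicz ¬ gives 1 − 0.48 = 0.52
~p1: Łukasiewicz ¬ gives 1 − 0.38 = 0.62
(~(p3 \/ (p2 /\ p3)) -> ~p1): min(1, 1 − 0.52 + 0.62) = 1
(p2 \/ p3) = max(0.36, 0.48) = 0.48
((~(p3 \/ (p2 /\ p3)) -> ~p1) /\ (p2 \/ p3)) = min(1, 0.48) = 0.48
(~(~p1 -> p1) /\ ((~(p3 \/ (p2 /\ p3)) -> ~p1) /\ (p2 \/ p3))) = min(0.24, 0.48) = 0.24

0.24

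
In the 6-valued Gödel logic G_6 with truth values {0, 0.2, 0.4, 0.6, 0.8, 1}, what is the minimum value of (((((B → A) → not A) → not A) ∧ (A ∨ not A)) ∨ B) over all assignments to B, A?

The minimum is attained at B = 0, A = 0.2:
  (B → A): 0 ≤ 0.2, so result = 1
  not A: Gödel ¬ of 0.2 = 0 (operand ≠ 0)
  ((B → A) → not A): 1 > 0, so result = 0
  not A: Gödel ¬ of 0.2 = 0 (operand ≠ 0)
  (((B → A) → not A) → not A): 0 ≤ 0, so result = 1
  not A: Gödel ¬ of 0.2 = 0 (operand ≠ 0)
  (A ∨ not A) = max(0.2, 0) = 0.2
  ((((B → A) → not A) → not A) ∧ (A ∨ not A)) = min(1, 0.2) = 0.2
  (((((B → A) → not A) → not A) ∧ (A ∨ not A)) ∨ B) = max(0.2, 0) = 0.2
Checking all 36 assignments confirms none give a value below 0.20.

0.20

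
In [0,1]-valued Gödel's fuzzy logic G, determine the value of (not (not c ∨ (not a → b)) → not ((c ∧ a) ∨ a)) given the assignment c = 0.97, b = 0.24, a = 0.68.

1.00

not c: Gödel ¬ of 0.97 = 0 (operand ≠ 0)
not a: Gödel ¬ of 0.68 = 0 (operand ≠ 0)
(not a → b): 0 ≤ 0.24, so result = 1
(not c ∨ (not a → b)) = max(0, 1) = 1
not (not c ∨ (not a → b)): Gödel ¬ of 1 = 0 (operand ≠ 0)
(c ∧ a) = min(0.97, 0.68) = 0.68
((c ∧ a) ∨ a) = max(0.68, 0.68) = 0.68
not ((c ∧ a) ∨ a): Gödel ¬ of 0.68 = 0 (operand ≠ 0)
(not (not c ∨ (not a → b)) → not ((c ∧ a) ∨ a)): 0 ≤ 0, so result = 1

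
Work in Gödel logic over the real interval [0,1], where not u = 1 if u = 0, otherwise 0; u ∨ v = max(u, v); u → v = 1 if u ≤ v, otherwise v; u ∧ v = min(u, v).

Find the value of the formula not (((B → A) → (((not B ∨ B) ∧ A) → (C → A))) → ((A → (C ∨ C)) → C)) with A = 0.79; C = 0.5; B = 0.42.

(B → A): 0.42 ≤ 0.79, so result = 1
not B: Gödel ¬ of 0.42 = 0 (operand ≠ 0)
(not B ∨ B) = max(0, 0.42) = 0.42
((not B ∨ B) ∧ A) = min(0.42, 0.79) = 0.42
(C → A): 0.5 ≤ 0.79, so result = 1
(((not B ∨ B) ∧ A) → (C → A)): 0.42 ≤ 1, so result = 1
((B → A) → (((not B ∨ B) ∧ A) → (C → A))): 1 ≤ 1, so result = 1
(C ∨ C) = max(0.5, 0.5) = 0.5
(A → (C ∨ C)): 0.79 > 0.5, so result = 0.5
((A → (C ∨ C)) → C): 0.5 ≤ 0.5, so result = 1
(((B → A) → (((not B ∨ B) ∧ A) → (C → A))) → ((A → (C ∨ C)) → C)): 1 ≤ 1, so result = 1
not (((B → A) → (((not B ∨ B) ∧ A) → (C → A))) → ((A → (C ∨ C)) → C)): Gödel ¬ of 1 = 0 (operand ≠ 0)

0.00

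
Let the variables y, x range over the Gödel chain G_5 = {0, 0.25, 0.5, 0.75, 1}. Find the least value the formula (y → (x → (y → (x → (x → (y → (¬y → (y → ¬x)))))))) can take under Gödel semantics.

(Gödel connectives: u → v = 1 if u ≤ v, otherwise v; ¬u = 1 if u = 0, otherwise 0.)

Every assignment gives 1. For instance at y = 0, x = 0:
  ¬y: Gödel ¬ of 0 = 1 (operand is 0)
  ¬x: Gödel ¬ of 0 = 1 (operand is 0)
  (y → ¬x): 0 ≤ 1, so result = 1
  (¬y → (y → ¬x)): 1 ≤ 1, so result = 1
  (y → (¬y → (y → ¬x))): 0 ≤ 1, so result = 1
  (x → (y → (¬y → (y → ¬x)))): 0 ≤ 1, so result = 1
  (x → (x → (y → (¬y → (y → ¬x))))): 0 ≤ 1, so result = 1
  (y → (x → (x → (y → (¬y → (y → ¬x)))))): 0 ≤ 1, so result = 1
  (x → (y → (x → (x → (y → (¬y → (y → ¬x))))))): 0 ≤ 1, so result = 1
  (y → (x → (y → (x → (x → (y → (¬y → (y → ¬x)))))))): 0 ≤ 1, so result = 1
All 25 assignments give value 1 — the formula is a G_5-tautology.

1.00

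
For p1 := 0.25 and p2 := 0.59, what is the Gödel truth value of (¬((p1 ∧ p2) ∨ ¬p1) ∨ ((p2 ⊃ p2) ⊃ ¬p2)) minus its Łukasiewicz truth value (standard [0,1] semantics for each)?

Gödel evaluation:
  (p1 ∧ p2) = min(0.25, 0.59) = 0.25
  ¬p1: Gödel ¬ of 0.25 = 0 (operand ≠ 0)
  ((p1 ∧ p2) ∨ ¬p1) = max(0.25, 0) = 0.25
  ¬((p1 ∧ p2) ∨ ¬p1): Gödel ¬ of 0.25 = 0 (operand ≠ 0)
  (p2 ⊃ p2): 0.59 ≤ 0.59, so result = 1
  ¬p2: Gödel ¬ of 0.59 = 0 (operand ≠ 0)
  ((p2 ⊃ p2) ⊃ ¬p2): 1 > 0, so result = 0
  (¬((p1 ∧ p2) ∨ ¬p1) ∨ ((p2 ⊃ p2) ⊃ ¬p2)) = max(0, 0) = 0
  Gödel value = 0
Łukasiewicz evaluation:
  (p1 ∧ p2) = min(0.25, 0.59) = 0.25
  ¬p1: Łukasiewicz ¬ gives 1 − 0.25 = 0.75
  ((p1 ∧ p2) ∨ ¬p1) = max(0.25, 0.75) = 0.75
  ¬((p1 ∧ p2) ∨ ¬p1): Łukasiewicz ¬ gives 1 − 0.75 = 0.25
  (p2 ⊃ p2): min(1, 1 − 0.59 + 0.59) = 1
  ¬p2: Łukasiewicz ¬ gives 1 − 0.59 = 0.41
  ((p2 ⊃ p2) ⊃ ¬p2): min(1, 1 − 1 + 0.41) = 0.41
  (¬((p1 ∧ p2) ∨ ¬p1) ∨ ((p2 ⊃ p2) ⊃ ¬p2)) = max(0.25, 0.41) = 0.41
  Łukasiewicz value = 0.41
Difference: 0 − 0.41 = -0.41

-0.41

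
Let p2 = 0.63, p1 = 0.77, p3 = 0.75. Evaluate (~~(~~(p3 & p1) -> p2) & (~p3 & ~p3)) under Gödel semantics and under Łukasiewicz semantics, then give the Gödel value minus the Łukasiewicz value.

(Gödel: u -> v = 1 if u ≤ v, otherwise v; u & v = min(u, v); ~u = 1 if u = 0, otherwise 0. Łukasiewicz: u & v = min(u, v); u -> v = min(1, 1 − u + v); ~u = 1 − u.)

-0.25

Gödel evaluation:
  (p3 & p1) = min(0.75, 0.77) = 0.75
  ~(p3 & p1): Gödel ¬ of 0.75 = 0 (operand ≠ 0)
  ~~(p3 & p1): Gödel ¬ of 0 = 1 (operand is 0)
  (~~(p3 & p1) -> p2): 1 > 0.63, so result = 0.63
  ~(~~(p3 & p1) -> p2): Gödel ¬ of 0.63 = 0 (operand ≠ 0)
  ~~(~~(p3 & p1) -> p2): Gödel ¬ of 0 = 1 (operand is 0)
  ~p3: Gödel ¬ of 0.75 = 0 (operand ≠ 0)
  ~p3: Gödel ¬ of 0.75 = 0 (operand ≠ 0)
  (~p3 & ~p3) = min(0, 0) = 0
  (~~(~~(p3 & p1) -> p2) & (~p3 & ~p3)) = min(1, 0) = 0
  Gödel value = 0
Łukasiewicz evaluation:
  (p3 & p1) = min(0.75, 0.77) = 0.75
  ~(p3 & p1): Łukasiewicz ¬ gives 1 − 0.75 = 0.25
  ~~(p3 & p1): Łukasiewicz ¬ gives 1 − 0.25 = 0.75
  (~~(p3 & p1) -> p2): min(1, 1 − 0.75 + 0.63) = 0.88
  ~(~~(p3 & p1) -> p2): Łukasiewicz ¬ gives 1 − 0.88 = 0.12
  ~~(~~(p3 & p1) -> p2): Łukasiewicz ¬ gives 1 − 0.12 = 0.88
  ~p3: Łukasiewicz ¬ gives 1 − 0.75 = 0.25
  ~p3: Łukasiewicz ¬ gives 1 − 0.75 = 0.25
  (~p3 & ~p3) = min(0.25, 0.25) = 0.25
  (~~(~~(p3 & p1) -> p2) & (~p3 & ~p3)) = min(0.88, 0.25) = 0.25
  Łukasiewicz value = 0.25
Difference: 0 − 0.25 = -0.25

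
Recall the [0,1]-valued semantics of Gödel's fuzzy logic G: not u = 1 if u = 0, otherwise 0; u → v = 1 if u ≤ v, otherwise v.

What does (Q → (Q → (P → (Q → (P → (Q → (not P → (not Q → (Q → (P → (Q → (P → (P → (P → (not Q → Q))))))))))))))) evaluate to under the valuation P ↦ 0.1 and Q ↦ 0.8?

1.00

not P: Gödel ¬ of 0.1 = 0 (operand ≠ 0)
not Q: Gödel ¬ of 0.8 = 0 (operand ≠ 0)
not Q: Gödel ¬ of 0.8 = 0 (operand ≠ 0)
(not Q → Q): 0 ≤ 0.8, so result = 1
(P → (not Q → Q)): 0.1 ≤ 1, so result = 1
(P → (P → (not Q → Q))): 0.1 ≤ 1, so result = 1
(P → (P → (P → (not Q → Q)))): 0.1 ≤ 1, so result = 1
(Q → (P → (P → (P → (not Q → Q))))): 0.8 ≤ 1, so result = 1
(P → (Q → (P → (P → (P → (not Q → Q)))))): 0.1 ≤ 1, so result = 1
(Q → (P → (Q → (P → (P → (P → (not Q → Q))))))): 0.8 ≤ 1, so result = 1
(not Q → (Q → (P → (Q → (P → (P → (P → (not Q → Q)))))))): 0 ≤ 1, so result = 1
(not P → (not Q → (Q → (P → (Q → (P → (P → (P → (not Q → Q))))))))): 0 ≤ 1, so result = 1
(Q → (not P → (not Q → (Q → (P → (Q → (P → (P → (P → (not Q → Q)))))))))): 0.8 ≤ 1, so result = 1
(P → (Q → (not P → (not Q → (Q → (P → (Q → (P → (P → (P → (not Q → Q))))))))))): 0.1 ≤ 1, so result = 1
(Q → (P → (Q → (not P → (not Q → (Q → (P → (Q → (P → (P → (P → (not Q → Q)))))))))))): 0.8 ≤ 1, so result = 1
(P → (Q → (P → (Q → (not P → (not Q → (Q → (P → (Q → (P → (P → (P → (not Q → Q))))))))))))): 0.1 ≤ 1, so result = 1
(Q → (P → (Q → (P → (Q → (not P → (not Q → (Q → (P → (Q → (P → (P → (P → (not Q → Q)))))))))))))): 0.8 ≤ 1, so result = 1
(Q → (Q → (P → (Q → (P → (Q → (not P → (not Q → (Q → (P → (Q → (P → (P → (P → (not Q → Q))))))))))))))): 0.8 ≤ 1, so result = 1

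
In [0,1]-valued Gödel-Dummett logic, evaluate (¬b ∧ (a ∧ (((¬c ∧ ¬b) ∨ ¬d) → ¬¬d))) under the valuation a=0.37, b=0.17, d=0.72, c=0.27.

¬b: Gödel ¬ of 0.17 = 0 (operand ≠ 0)
¬c: Gödel ¬ of 0.27 = 0 (operand ≠ 0)
¬b: Gödel ¬ of 0.17 = 0 (operand ≠ 0)
(¬c ∧ ¬b) = min(0, 0) = 0
¬d: Gödel ¬ of 0.72 = 0 (operand ≠ 0)
((¬c ∧ ¬b) ∨ ¬d) = max(0, 0) = 0
¬d: Gödel ¬ of 0.72 = 0 (operand ≠ 0)
¬¬d: Gödel ¬ of 0 = 1 (operand is 0)
(((¬c ∧ ¬b) ∨ ¬d) → ¬¬d): 0 ≤ 1, so result = 1
(a ∧ (((¬c ∧ ¬b) ∨ ¬d) → ¬¬d)) = min(0.37, 1) = 0.37
(¬b ∧ (a ∧ (((¬c ∧ ¬b) ∨ ¬d) → ¬¬d))) = min(0, 0.37) = 0

0.00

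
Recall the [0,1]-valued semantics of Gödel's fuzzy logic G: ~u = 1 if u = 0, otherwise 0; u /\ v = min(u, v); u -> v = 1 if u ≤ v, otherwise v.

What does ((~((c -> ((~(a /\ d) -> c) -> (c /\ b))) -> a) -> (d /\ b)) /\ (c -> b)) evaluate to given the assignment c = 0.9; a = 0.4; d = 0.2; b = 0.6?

0.60

(a /\ d) = min(0.4, 0.2) = 0.2
~(a /\ d): Gödel ¬ of 0.2 = 0 (operand ≠ 0)
(~(a /\ d) -> c): 0 ≤ 0.9, so result = 1
(c /\ b) = min(0.9, 0.6) = 0.6
((~(a /\ d) -> c) -> (c /\ b)): 1 > 0.6, so result = 0.6
(c -> ((~(a /\ d) -> c) -> (c /\ b))): 0.9 > 0.6, so result = 0.6
((c -> ((~(a /\ d) -> c) -> (c /\ b))) -> a): 0.6 > 0.4, so result = 0.4
~((c -> ((~(a /\ d) -> c) -> (c /\ b))) -> a): Gödel ¬ of 0.4 = 0 (operand ≠ 0)
(d /\ b) = min(0.2, 0.6) = 0.2
(~((c -> ((~(a /\ d) -> c) -> (c /\ b))) -> a) -> (d /\ b)): 0 ≤ 0.2, so result = 1
(c -> b): 0.9 > 0.6, so result = 0.6
((~((c -> ((~(a /\ d) -> c) -> (c /\ b))) -> a) -> (d /\ b)) /\ (c -> b)) = min(1, 0.6) = 0.6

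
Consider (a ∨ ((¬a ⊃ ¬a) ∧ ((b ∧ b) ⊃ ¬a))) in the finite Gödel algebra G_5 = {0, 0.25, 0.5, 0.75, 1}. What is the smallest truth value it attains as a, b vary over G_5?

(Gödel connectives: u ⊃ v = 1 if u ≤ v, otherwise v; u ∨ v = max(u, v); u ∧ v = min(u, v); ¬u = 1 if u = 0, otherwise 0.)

0.25

The minimum is attained at a = 0.25, b = 0.25:
  ¬a: Gödel ¬ of 0.25 = 0 (operand ≠ 0)
  ¬a: Gödel ¬ of 0.25 = 0 (operand ≠ 0)
  (¬a ⊃ ¬a): 0 ≤ 0, so result = 1
  (b ∧ b) = min(0.25, 0.25) = 0.25
  ¬a: Gödel ¬ of 0.25 = 0 (operand ≠ 0)
  ((b ∧ b) ⊃ ¬a): 0.25 > 0, so result = 0
  ((¬a ⊃ ¬a) ∧ ((b ∧ b) ⊃ ¬a)) = min(1, 0) = 0
  (a ∨ ((¬a ⊃ ¬a) ∧ ((b ∧ b) ⊃ ¬a))) = max(0.25, 0) = 0.25
Checking all 25 assignments confirms none give a value below 0.25.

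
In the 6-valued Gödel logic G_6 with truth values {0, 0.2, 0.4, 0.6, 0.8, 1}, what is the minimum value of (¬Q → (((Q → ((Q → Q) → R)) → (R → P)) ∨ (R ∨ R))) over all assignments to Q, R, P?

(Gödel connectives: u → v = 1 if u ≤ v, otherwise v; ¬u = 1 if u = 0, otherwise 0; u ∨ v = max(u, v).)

0.20

The minimum is attained at Q = 0, R = 0.2, P = 0:
  ¬Q: Gödel ¬ of 0 = 1 (operand is 0)
  (Q → Q): 0 ≤ 0, so result = 1
  ((Q → Q) → R): 1 > 0.2, so result = 0.2
  (Q → ((Q → Q) → R)): 0 ≤ 0.2, so result = 1
  (R → P): 0.2 > 0, so result = 0
  ((Q → ((Q → Q) → R)) → (R → P)): 1 > 0, so result = 0
  (R ∨ R) = max(0.2, 0.2) = 0.2
  (((Q → ((Q → Q) → R)) → (R → P)) ∨ (R ∨ R)) = max(0, 0.2) = 0.2
  (¬Q → (((Q → ((Q → Q) → R)) → (R → P)) ∨ (R ∨ R))): 1 > 0.2, so result = 0.2
Checking all 216 assignments confirms none give a value below 0.20.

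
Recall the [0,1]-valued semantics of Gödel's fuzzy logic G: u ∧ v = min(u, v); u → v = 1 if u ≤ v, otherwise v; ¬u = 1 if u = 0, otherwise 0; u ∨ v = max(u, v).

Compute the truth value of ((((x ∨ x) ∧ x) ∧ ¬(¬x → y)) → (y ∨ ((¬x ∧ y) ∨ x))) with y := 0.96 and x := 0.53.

(x ∨ x) = max(0.53, 0.53) = 0.53
((x ∨ x) ∧ x) = min(0.53, 0.53) = 0.53
¬x: Gödel ¬ of 0.53 = 0 (operand ≠ 0)
(¬x → y): 0 ≤ 0.96, so result = 1
¬(¬x → y): Gödel ¬ of 1 = 0 (operand ≠ 0)
(((x ∨ x) ∧ x) ∧ ¬(¬x → y)) = min(0.53, 0) = 0
¬x: Gödel ¬ of 0.53 = 0 (operand ≠ 0)
(¬x ∧ y) = min(0, 0.96) = 0
((¬x ∧ y) ∨ x) = max(0, 0.53) = 0.53
(y ∨ ((¬x ∧ y) ∨ x)) = max(0.96, 0.53) = 0.96
((((x ∨ x) ∧ x) ∧ ¬(¬x → y)) → (y ∨ ((¬x ∧ y) ∨ x))): 0 ≤ 0.96, so result = 1

1.00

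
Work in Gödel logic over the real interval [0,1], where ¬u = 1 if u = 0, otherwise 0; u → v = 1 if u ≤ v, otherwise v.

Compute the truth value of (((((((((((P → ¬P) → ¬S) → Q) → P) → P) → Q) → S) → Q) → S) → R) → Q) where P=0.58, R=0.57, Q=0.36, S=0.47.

¬P: Gödel ¬ of 0.58 = 0 (operand ≠ 0)
(P → ¬P): 0.58 > 0, so result = 0
¬S: Gödel ¬ of 0.47 = 0 (operand ≠ 0)
((P → ¬P) → ¬S): 0 ≤ 0, so result = 1
(((P → ¬P) → ¬S) → Q): 1 > 0.36, so result = 0.36
((((P → ¬P) → ¬S) → Q) → P): 0.36 ≤ 0.58, so result = 1
(((((P → ¬P) → ¬S) → Q) → P) → P): 1 > 0.58, so result = 0.58
((((((P → ¬P) → ¬S) → Q) → P) → P) → Q): 0.58 > 0.36, so result = 0.36
(((((((P → ¬P) → ¬S) → Q) → P) → P) → Q) → S): 0.36 ≤ 0.47, so result = 1
((((((((P → ¬P) → ¬S) → Q) → P) → P) → Q) → S) → Q): 1 > 0.36, so result = 0.36
(((((((((P → ¬P) → ¬S) → Q) → P) → P) → Q) → S) → Q) → S): 0.36 ≤ 0.47, so result = 1
((((((((((P → ¬P) → ¬S) → Q) → P) → P) → Q) → S) → Q) → S) → R): 1 > 0.57, so result = 0.57
(((((((((((P → ¬P) → ¬S) → Q) → P) → P) → Q) → S) → Q) → S) → R) → Q): 0.57 > 0.36, so result = 0.36

0.36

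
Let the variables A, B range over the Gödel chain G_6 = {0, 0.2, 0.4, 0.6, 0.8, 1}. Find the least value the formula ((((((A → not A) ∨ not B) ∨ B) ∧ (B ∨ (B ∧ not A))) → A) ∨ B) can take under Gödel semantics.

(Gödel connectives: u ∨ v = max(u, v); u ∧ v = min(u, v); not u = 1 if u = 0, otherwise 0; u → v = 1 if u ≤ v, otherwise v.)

The minimum is attained at A = 0, B = 0.2:
  not A: Gödel ¬ of 0 = 1 (operand is 0)
  (A → not A): 0 ≤ 1, so result = 1
  not B: Gödel ¬ of 0.2 = 0 (operand ≠ 0)
  ((A → not A) ∨ not B) = max(1, 0) = 1
  (((A → not A) ∨ not B) ∨ B) = max(1, 0.2) = 1
  not A: Gödel ¬ of 0 = 1 (operand is 0)
  (B ∧ not A) = min(0.2, 1) = 0.2
  (B ∨ (B ∧ not A)) = max(0.2, 0.2) = 0.2
  ((((A → not A) ∨ not B) ∨ B) ∧ (B ∨ (B ∧ not A))) = min(1, 0.2) = 0.2
  (((((A → not A) ∨ not B) ∨ B) ∧ (B ∨ (B ∧ not A))) → A): 0.2 > 0, so result = 0
  ((((((A → not A) ∨ not B) ∨ B) ∧ (B ∨ (B ∧ not A))) → A) ∨ B) = max(0, 0.2) = 0.2
Checking all 36 assignments confirms none give a value below 0.20.

0.20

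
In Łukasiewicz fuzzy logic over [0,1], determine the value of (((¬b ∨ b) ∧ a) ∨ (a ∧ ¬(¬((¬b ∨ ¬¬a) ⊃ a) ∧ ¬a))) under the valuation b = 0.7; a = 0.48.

¬b: Łukasiewicz ¬ gives 1 − 0.7 = 0.3
(¬b ∨ b) = max(0.3, 0.7) = 0.7
((¬b ∨ b) ∧ a) = min(0.7, 0.48) = 0.48
¬b: Łukasiewicz ¬ gives 1 − 0.7 = 0.3
¬a: Łukasiewicz ¬ gives 1 − 0.48 = 0.52
¬¬a: Łukasiewicz ¬ gives 1 − 0.52 = 0.48
(¬b ∨ ¬¬a) = max(0.3, 0.48) = 0.48
((¬b ∨ ¬¬a) ⊃ a): min(1, 1 − 0.48 + 0.48) = 1
¬((¬b ∨ ¬¬a) ⊃ a): Łukasiewicz ¬ gives 1 − 1 = 0
¬a: Łukasiewicz ¬ gives 1 − 0.48 = 0.52
(¬((¬b ∨ ¬¬a) ⊃ a) ∧ ¬a) = min(0, 0.52) = 0
¬(¬((¬b ∨ ¬¬a) ⊃ a) ∧ ¬a): Łukasiewicz ¬ gives 1 − 0 = 1
(a ∧ ¬(¬((¬b ∨ ¬¬a) ⊃ a) ∧ ¬a)) = min(0.48, 1) = 0.48
(((¬b ∨ b) ∧ a) ∨ (a ∧ ¬(¬((¬b ∨ ¬¬a) ⊃ a) ∧ ¬a))) = max(0.48, 0.48) = 0.48

0.48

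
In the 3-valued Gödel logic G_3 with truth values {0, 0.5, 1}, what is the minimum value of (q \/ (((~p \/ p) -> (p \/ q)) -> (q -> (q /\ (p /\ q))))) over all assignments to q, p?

The minimum is attained at q = 0.5, p = 0:
  ~p: Gödel ¬ of 0 = 1 (operand is 0)
  (~p \/ p) = max(1, 0) = 1
  (p \/ q) = max(0, 0.5) = 0.5
  ((~p \/ p) -> (p \/ q)): 1 > 0.5, so result = 0.5
  (p /\ q) = min(0, 0.5) = 0
  (q /\ (p /\ q)) = min(0.5, 0) = 0
  (q -> (q /\ (p /\ q))): 0.5 > 0, so result = 0
  (((~p \/ p) -> (p \/ q)) -> (q -> (q /\ (p /\ q)))): 0.5 > 0, so result = 0
  (q \/ (((~p \/ p) -> (p \/ q)) -> (q -> (q /\ (p /\ q))))) = max(0.5, 0) = 0.5
Checking all 9 assignments confirms none give a value below 0.50.

0.50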